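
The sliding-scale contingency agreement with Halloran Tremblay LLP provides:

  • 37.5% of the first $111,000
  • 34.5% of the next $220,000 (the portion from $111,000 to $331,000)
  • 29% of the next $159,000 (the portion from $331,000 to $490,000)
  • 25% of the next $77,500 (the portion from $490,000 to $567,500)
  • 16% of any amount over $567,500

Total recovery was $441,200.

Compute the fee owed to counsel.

First $111,000 at 37.5% = $41,625.00
Next $220,000 at 34.5% = $75,900.00
Remaining $110,200 at 29% = $31,958.00
Fee: $41,625.00 + $75,900.00 + $31,958.00 = $149,483.00

$149,483.00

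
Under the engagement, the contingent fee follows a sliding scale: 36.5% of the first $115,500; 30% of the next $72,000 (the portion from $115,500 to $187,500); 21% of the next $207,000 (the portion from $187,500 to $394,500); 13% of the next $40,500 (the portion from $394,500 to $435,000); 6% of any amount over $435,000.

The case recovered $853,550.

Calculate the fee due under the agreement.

$137,605.50

First $115,500 at 36.5% = $42,157.50
Next $72,000 at 30% = $21,600.00
Next $207,000 at 21% = $43,470.00
Next $40,500 at 13% = $5,265.00
Remaining $418,550 at 6% = $25,113.00
Fee: $42,157.50 + $21,600.00 + $43,470.00 + $5,265.00 + $25,113.00 = $137,605.50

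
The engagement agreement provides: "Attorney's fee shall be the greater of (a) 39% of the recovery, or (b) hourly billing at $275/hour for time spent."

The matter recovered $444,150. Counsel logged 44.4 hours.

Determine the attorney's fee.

$173,218.50

(a) 39% of $444,150 = $173,218.50
(b) 44.4 × $275 = $12,210.00
The greater is (a): $173,218.50.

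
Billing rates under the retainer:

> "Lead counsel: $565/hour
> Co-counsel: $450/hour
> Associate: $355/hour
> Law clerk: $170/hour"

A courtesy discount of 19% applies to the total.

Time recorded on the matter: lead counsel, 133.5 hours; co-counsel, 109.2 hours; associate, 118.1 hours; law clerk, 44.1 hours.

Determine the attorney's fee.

$140,931.90

Lead counsel: 133.5 × $565 = $75,427.50
Co-counsel: 109.2 × $450 = $49,140.00
Associate: 118.1 × $355 = $41,925.50
Law clerk: 44.1 × $170 = $7,497.00
Subtotal: $173,990.00
Less 19% discount: −$33,058.10
Total: $173,990.00 − $33,058.10 = $140,931.90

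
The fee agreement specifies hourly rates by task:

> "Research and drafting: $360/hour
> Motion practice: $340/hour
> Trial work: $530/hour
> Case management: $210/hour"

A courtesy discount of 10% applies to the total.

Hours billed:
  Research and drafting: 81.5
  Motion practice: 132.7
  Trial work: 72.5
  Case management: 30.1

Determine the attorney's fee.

Research and drafting: 81.5 × $360 = $29,340.00
Motion practice: 132.7 × $340 = $45,118.00
Trial work: 72.5 × $530 = $38,425.00
Case management: 30.1 × $210 = $6,321.00
Subtotal: $119,204.00
Less 10% discount: −$11,920.40
Total: $119,204.00 − $11,920.40 = $107,283.60

$107,283.60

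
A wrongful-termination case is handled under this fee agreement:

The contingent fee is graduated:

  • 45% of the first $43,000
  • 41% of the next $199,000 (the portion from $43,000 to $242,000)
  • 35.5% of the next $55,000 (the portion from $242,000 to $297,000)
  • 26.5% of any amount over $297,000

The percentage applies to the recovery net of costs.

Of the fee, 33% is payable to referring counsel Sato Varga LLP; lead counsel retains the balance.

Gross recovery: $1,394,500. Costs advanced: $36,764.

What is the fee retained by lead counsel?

Fee base (net of costs): $1,394,500 − $36,764 = $1,357,736
First $43,000 at 45% = $19,350.00
Next $199,000 at 41% = $81,590.00
Next $55,000 at 35.5% = $19,525.00
Remaining $1,060,736 at 26.5% = $281,095.04
Fee: $19,350.00 + $81,590.00 + $19,525.00 + $281,095.04 = $401,560.04
Referral share: 33% of $401,560.04 = $132,514.81; lead counsel retains $401,560.04 − $132,514.81 = $269,045.23.

$269,045.23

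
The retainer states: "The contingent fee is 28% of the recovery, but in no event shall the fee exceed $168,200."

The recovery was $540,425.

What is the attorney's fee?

$151,319.00

28% of $540,425 = $151,319.00
That is under the $168,200 cap.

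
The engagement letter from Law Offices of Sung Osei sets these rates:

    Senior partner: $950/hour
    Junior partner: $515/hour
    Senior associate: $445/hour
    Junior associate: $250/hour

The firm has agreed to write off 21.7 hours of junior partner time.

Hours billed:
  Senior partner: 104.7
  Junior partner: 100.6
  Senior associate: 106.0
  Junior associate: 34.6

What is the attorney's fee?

$195,918.50

Senior partner: 104.7 × $950 = $99,465.00
Junior partner: 100.6 × $515 = $51,809.00
Senior associate: 106.0 × $445 = $47,170.00
Junior associate: 34.6 × $250 = $8,650.00
Subtotal: $207,094.00
Write-off: 21.7 × $515 = $11,175.50
Total: $207,094.00 − $11,175.50 = $195,918.50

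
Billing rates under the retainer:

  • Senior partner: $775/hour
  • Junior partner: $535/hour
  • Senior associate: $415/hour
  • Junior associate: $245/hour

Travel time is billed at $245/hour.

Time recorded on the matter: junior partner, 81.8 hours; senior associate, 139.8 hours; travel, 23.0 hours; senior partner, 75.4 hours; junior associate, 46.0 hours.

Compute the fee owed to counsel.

Senior partner: 75.4 × $775 = $58,435.00
Junior partner: 81.8 × $535 = $43,763.00
Senior associate: 139.8 × $415 = $58,017.00
Junior associate: 46.0 × $245 = $11,270.00
Subtotal: $58,435.00 + $43,763.00 + $58,017.00 + $11,270.00 = $171,485.00
Travel: 23.0 × $245 = $5,635.00
Total: $171,485.00 + $5,635.00 = $177,120.00

$177,120.00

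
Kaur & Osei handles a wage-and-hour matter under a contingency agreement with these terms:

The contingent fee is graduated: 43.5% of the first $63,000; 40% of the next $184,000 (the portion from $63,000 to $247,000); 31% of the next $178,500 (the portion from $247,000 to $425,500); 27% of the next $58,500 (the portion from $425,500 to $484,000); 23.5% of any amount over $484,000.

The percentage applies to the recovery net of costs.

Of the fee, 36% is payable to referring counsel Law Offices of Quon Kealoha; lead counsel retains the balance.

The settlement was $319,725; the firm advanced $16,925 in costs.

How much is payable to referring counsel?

$42,589.08

Fee base (net of costs): $319,725 − $16,925 = $302,800
First $63,000 at 43.5% = $27,405.00
Next $184,000 at 40% = $73,600.00
Remaining $55,800 at 31% = $17,298.00
Fee: $27,405.00 + $73,600.00 + $17,298.00 = $118,303.00
Referral share: 36% of $118,303.00 = $42,589.08; lead counsel retains $118,303.00 − $42,589.08 = $75,713.92.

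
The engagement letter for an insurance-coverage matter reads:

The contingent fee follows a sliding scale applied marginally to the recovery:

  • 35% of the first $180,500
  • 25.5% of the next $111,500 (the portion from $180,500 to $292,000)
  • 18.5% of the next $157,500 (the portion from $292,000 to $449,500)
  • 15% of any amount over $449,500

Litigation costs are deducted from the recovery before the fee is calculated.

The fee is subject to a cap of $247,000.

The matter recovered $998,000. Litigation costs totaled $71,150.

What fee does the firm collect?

$192,347.50

Fee base (net of costs): $998,000 − $71,150 = $926,850
First $180,500 at 35% = $63,175.00
Next $111,500 at 25.5% = $28,432.50
Next $157,500 at 18.5% = $29,137.50
Remaining $477,350 at 15% = $71,602.50
Fee: $63,175.00 + $28,432.50 + $29,137.50 + $71,602.50 = $192,347.50
$192,347.50 is under the $247,000 cap.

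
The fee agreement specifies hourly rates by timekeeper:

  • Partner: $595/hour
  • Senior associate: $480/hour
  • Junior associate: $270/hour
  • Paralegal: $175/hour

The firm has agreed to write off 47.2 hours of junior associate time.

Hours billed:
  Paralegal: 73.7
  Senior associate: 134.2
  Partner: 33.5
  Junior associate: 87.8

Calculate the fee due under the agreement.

Partner: 33.5 × $595 = $19,932.50
Senior associate: 134.2 × $480 = $64,416.00
Junior associate: 87.8 × $270 = $23,706.00
Paralegal: 73.7 × $175 = $12,897.50
Subtotal: $120,952.00
Write-off: 47.2 × $270 = $12,744.00
Total: $120,952.00 − $12,744.00 = $108,208.00

$108,208.00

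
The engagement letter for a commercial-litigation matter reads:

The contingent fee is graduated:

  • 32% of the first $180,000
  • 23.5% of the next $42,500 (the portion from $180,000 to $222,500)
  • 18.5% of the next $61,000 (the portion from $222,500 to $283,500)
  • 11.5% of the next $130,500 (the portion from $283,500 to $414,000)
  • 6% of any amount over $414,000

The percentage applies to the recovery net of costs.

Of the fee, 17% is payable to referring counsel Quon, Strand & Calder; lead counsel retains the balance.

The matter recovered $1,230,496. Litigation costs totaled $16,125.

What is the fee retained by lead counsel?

$117,778.88

Fee base (net of costs): $1,230,496 − $16,125 = $1,214,371
First $180,000 at 32% = $57,600.00
Next $42,500 at 23.5% = $9,987.50
Next $61,000 at 18.5% = $11,285.00
Next $130,500 at 11.5% = $15,007.50
Remaining $800,371 at 6% = $48,022.26
Fee: $57,600.00 + $9,987.50 + $11,285.00 + $15,007.50 + $48,022.26 = $141,902.26
Referral share: 17% of $141,902.26 = $24,123.38; lead counsel retains $141,902.26 − $24,123.38 = $117,778.88.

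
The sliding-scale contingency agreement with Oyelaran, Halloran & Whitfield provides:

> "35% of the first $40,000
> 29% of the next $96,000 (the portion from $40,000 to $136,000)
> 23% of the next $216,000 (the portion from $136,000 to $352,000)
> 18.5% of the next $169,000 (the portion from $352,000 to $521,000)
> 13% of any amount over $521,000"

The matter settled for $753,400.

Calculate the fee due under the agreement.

$152,997.00

First $40,000 at 35% = $14,000.00
Next $96,000 at 29% = $27,840.00
Next $216,000 at 23% = $49,680.00
Next $169,000 at 18.5% = $31,265.00
Remaining $232,400 at 13% = $30,212.00
Fee: $14,000.00 + $27,840.00 + $49,680.00 + $31,265.00 + $30,212.00 = $152,997.00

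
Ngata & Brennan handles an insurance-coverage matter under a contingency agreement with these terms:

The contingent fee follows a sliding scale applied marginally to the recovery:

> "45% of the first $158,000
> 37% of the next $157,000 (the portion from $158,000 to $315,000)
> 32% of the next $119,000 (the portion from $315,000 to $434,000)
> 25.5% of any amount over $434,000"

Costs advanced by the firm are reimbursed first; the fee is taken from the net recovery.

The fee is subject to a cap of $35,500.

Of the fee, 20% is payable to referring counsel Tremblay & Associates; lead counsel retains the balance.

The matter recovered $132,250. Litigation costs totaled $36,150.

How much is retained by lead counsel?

$28,400.00

Fee base (net of costs): $132,250 − $36,150 = $96,100
First $96,100 at 45% = $43,245.00
$43,245.00 exceeds the $35,500 cap, so the fee is capped at $35,500.00.
Referral share: 20% of $35,500.00 = $7,100.00; lead counsel retains $35,500.00 − $7,100.00 = $28,400.00.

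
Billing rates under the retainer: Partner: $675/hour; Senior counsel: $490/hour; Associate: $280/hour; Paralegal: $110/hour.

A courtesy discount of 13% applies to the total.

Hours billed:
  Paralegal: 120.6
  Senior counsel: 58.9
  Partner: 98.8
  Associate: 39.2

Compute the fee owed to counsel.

Partner: 98.8 × $675 = $66,690.00
Senior counsel: 58.9 × $490 = $28,861.00
Associate: 39.2 × $280 = $10,976.00
Paralegal: 120.6 × $110 = $13,266.00
Subtotal: $119,793.00
Less 13% discount: −$15,573.09
Total: $119,793.00 − $15,573.09 = $104,219.91

$104,219.91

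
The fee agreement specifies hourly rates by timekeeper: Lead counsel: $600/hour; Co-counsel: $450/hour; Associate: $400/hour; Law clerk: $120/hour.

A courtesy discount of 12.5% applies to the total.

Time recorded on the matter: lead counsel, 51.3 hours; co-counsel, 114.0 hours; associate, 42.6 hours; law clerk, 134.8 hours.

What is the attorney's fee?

$100,884.00

Lead counsel: 51.3 × $600 = $30,780.00
Co-counsel: 114.0 × $450 = $51,300.00
Associate: 42.6 × $400 = $17,040.00
Law clerk: 134.8 × $120 = $16,176.00
Subtotal: $115,296.00
Less 12.5% discount: −$14,412.00
Total: $115,296.00 − $14,412.00 = $100,884.00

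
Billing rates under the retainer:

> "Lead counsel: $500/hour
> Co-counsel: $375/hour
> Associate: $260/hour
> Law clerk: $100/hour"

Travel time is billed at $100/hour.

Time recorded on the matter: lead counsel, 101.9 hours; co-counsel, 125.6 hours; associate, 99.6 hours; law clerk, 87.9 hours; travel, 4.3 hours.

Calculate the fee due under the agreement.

Lead counsel: 101.9 × $500 = $50,950.00
Co-counsel: 125.6 × $375 = $47,100.00
Associate: 99.6 × $260 = $25,896.00
Law clerk: 87.9 × $100 = $8,790.00
Subtotal: $50,950.00 + $47,100.00 + $25,896.00 + $8,790.00 = $132,736.00
Travel: 4.3 × $100 = $430.00
Total: $132,736.00 + $430.00 = $133,166.00

$133,166.00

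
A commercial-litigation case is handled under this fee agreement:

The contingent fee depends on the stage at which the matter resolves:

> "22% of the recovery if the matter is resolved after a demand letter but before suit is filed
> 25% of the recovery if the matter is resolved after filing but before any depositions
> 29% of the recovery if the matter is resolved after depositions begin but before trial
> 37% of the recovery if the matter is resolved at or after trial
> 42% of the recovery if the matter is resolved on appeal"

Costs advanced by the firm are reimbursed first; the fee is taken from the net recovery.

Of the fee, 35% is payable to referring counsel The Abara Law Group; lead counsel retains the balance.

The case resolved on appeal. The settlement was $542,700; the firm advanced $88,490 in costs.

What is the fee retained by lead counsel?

$123,999.33

Fee base (net of costs): $542,700 − $88,490 = $454,210
The matter resolved on appeal, so the 42% rate applies.
$454,210 × 42% = $190,768.20
Referral share: 35% of $190,768.20 = $66,768.87; lead counsel retains $190,768.20 − $66,768.87 = $123,999.33.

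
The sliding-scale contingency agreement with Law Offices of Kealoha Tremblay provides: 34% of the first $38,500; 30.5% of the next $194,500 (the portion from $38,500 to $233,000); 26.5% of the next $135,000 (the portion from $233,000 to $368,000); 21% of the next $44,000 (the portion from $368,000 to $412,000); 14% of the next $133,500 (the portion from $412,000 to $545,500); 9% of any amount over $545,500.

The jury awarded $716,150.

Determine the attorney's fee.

$151,476.00

First $38,500 at 34% = $13,090.00
Next $194,500 at 30.5% = $59,322.50
Next $135,000 at 26.5% = $35,775.00
Next $44,000 at 21% = $9,240.00
Next $133,500 at 14% = $18,690.00
Remaining $170,650 at 9% = $15,358.50
Fee: $13,090.00 + $59,322.50 + $35,775.00 + $9,240.00 + $18,690.00 + $15,358.50 = $151,476.00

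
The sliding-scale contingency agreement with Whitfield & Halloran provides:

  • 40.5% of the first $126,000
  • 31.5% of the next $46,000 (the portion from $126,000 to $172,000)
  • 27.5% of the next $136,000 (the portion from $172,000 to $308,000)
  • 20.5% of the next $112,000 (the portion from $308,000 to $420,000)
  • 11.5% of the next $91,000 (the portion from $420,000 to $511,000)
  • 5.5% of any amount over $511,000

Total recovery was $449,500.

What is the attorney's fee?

First $126,000 at 40.5% = $51,030.00
Next $46,000 at 31.5% = $14,490.00
Next $136,000 at 27.5% = $37,400.00
Next $112,000 at 20.5% = $22,960.00
Remaining $29,500 at 11.5% = $3,392.50
Fee: $51,030.00 + $14,490.00 + $37,400.00 + $22,960.00 + $3,392.50 = $129,272.50

$129,272.50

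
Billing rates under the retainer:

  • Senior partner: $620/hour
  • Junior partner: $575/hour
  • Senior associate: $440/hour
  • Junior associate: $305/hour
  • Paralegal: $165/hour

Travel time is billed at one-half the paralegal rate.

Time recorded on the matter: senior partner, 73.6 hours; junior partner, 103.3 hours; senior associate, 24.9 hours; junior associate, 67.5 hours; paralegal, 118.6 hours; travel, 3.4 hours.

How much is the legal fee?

Senior partner: 73.6 × $620 = $45,632.00
Junior partner: 103.3 × $575 = $59,397.50
Senior associate: 24.9 × $440 = $10,956.00
Junior associate: 67.5 × $305 = $20,587.50
Paralegal: 118.6 × $165 = $19,569.00
Subtotal: $45,632.00 + $59,397.50 + $10,956.00 + $20,587.50 + $19,569.00 = $156,142.00
Travel: 3.4 × ($165 ÷ 2) = 3.4 × $82.50 = $280.50
Total: $156,142.00 + $280.50 = $156,422.50

$156,422.50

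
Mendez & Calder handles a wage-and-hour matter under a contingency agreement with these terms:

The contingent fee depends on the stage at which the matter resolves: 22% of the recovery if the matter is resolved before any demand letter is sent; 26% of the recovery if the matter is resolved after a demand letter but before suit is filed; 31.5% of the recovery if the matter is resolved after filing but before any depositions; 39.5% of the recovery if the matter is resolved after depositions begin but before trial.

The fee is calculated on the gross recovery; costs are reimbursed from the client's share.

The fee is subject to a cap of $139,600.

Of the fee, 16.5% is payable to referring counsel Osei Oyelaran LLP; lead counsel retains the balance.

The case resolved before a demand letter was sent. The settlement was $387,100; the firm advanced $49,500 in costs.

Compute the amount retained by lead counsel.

$71,110.27

Fee base is the gross recovery, $387,100; costs are reimbursed separately.
The matter resolved before a demand letter was sent, so the 22% rate applies.
$387,100 × 22% = $85,162.00
$85,162.00 is under the $139,600 cap.
Referral share: 16.5% of $85,162.00 = $14,051.73; lead counsel retains $85,162.00 − $14,051.73 = $71,110.27.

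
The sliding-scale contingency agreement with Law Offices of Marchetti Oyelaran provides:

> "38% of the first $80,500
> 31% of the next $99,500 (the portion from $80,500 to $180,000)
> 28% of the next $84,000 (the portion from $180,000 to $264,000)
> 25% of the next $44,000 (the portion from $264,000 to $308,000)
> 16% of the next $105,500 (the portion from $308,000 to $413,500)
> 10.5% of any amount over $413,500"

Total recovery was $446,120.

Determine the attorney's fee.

$116,260.10

First $80,500 at 38% = $30,590.00
Next $99,500 at 31% = $30,845.00
Next $84,000 at 28% = $23,520.00
Next $44,000 at 25% = $11,000.00
Next $105,500 at 16% = $16,880.00
Remaining $32,620 at 10.5% = $3,425.10
Fee: $30,590.00 + $30,845.00 + $23,520.00 + $11,000.00 + $16,880.00 + $3,425.10 = $116,260.10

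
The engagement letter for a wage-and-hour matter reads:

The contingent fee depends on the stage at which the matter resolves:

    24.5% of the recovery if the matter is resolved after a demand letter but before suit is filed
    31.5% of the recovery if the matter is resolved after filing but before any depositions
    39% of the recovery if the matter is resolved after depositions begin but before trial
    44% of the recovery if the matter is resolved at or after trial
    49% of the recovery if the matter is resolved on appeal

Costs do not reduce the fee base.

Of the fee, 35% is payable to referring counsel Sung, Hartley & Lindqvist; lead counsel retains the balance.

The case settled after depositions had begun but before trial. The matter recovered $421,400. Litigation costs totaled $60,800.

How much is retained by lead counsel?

$106,824.90

Fee base is the gross recovery, $421,400; costs are reimbursed separately.
The matter settled after depositions had begun but before trial, so the 39% rate applies.
$421,400 × 39% = $164,346.00
Referral share: 35% of $164,346.00 = $57,521.10; lead counsel retains $164,346.00 − $57,521.10 = $106,824.90.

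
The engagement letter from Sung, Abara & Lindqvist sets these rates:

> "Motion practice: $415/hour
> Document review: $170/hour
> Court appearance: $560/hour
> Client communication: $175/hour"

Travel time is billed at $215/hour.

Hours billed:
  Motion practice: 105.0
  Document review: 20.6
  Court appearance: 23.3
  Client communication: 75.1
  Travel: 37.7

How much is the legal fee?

$81,373.00

Motion practice: 105.0 × $415 = $43,575.00
Document review: 20.6 × $170 = $3,502.00
Court appearance: 23.3 × $560 = $13,048.00
Client communication: 75.1 × $175 = $13,142.50
Subtotal: $43,575.00 + $3,502.00 + $13,048.00 + $13,142.50 = $73,267.50
Travel: 37.7 × $215 = $8,105.50
Total: $73,267.50 + $8,105.50 = $81,373.00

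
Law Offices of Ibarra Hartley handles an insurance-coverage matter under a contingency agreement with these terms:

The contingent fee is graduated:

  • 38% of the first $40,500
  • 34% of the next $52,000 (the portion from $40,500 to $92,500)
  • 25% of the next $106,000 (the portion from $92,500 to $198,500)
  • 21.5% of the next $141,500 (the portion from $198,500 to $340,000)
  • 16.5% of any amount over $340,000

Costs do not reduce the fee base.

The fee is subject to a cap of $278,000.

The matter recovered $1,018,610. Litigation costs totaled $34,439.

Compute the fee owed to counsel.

Fee base is the gross recovery, $1,018,610; costs are reimbursed separately.
First $40,500 at 38% = $15,390.00
Next $52,000 at 34% = $17,680.00
Next $106,000 at 25% = $26,500.00
Next $141,500 at 21.5% = $30,422.50
Remaining $678,610 at 16.5% = $111,970.65
Fee: $15,390.00 + $17,680.00 + $26,500.00 + $30,422.50 + $111,970.65 = $201,963.15
$201,963.15 is under the $278,000 cap.

$201,963.15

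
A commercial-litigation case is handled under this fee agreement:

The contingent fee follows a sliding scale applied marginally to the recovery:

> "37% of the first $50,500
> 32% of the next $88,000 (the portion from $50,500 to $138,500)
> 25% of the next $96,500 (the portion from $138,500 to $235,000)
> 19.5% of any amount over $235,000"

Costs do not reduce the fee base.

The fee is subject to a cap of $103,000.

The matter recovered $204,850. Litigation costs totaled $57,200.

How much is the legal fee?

Fee base is the gross recovery, $204,850; costs are reimbursed separately.
First $50,500 at 37% = $18,685.00
Next $88,000 at 32% = $28,160.00
Remaining $66,350 at 25% = $16,587.50
Fee: $18,685.00 + $28,160.00 + $16,587.50 = $63,432.50
$63,432.50 is under the $103,000 cap.

$63,432.50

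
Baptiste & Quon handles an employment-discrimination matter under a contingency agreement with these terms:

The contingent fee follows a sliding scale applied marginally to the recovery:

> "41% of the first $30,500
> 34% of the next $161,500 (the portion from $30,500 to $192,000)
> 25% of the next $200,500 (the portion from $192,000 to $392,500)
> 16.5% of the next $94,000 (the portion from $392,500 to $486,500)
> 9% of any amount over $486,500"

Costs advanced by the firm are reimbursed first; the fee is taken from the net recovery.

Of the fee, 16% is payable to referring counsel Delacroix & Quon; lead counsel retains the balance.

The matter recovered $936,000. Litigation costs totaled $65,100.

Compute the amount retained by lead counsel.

Fee base (net of costs): $936,000 − $65,100 = $870,900
First $30,500 at 41% = $12,505.00
Next $161,500 at 34% = $54,910.00
Next $200,500 at 25% = $50,125.00
Next $94,000 at 16.5% = $15,510.00
Remaining $384,400 at 9% = $34,596.00
Fee: $12,505.00 + $54,910.00 + $50,125.00 + $15,510.00 + $34,596.00 = $167,646.00
Referral share: 16% of $167,646.00 = $26,823.36; lead counsel retains $167,646.00 − $26,823.36 = $140,822.64.

$140,822.64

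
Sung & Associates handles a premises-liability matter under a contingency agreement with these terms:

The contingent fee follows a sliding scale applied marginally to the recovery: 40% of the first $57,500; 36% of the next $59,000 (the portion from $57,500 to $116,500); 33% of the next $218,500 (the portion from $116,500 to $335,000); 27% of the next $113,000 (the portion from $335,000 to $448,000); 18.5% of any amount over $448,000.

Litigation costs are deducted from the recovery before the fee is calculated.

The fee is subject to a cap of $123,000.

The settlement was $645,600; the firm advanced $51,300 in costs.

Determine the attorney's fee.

$123,000.00

Fee base (net of costs): $645,600 − $51,300 = $594,300
First $57,500 at 40% = $23,000.00
Next $59,000 at 36% = $21,240.00
Next $218,500 at 33% = $72,105.00
Next $113,000 at 27% = $30,510.00
Remaining $146,300 at 18.5% = $27,065.50
Fee: $23,000.00 + $21,240.00 + $72,105.00 + $30,510.00 + $27,065.50 = $173,920.50
$173,920.50 exceeds the $123,000 cap, so the fee is capped at $123,000.00.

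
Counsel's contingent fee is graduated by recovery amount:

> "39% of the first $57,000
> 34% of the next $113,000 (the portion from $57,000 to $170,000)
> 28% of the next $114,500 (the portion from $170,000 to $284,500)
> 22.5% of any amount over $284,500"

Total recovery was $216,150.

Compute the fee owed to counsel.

First $57,000 at 39% = $22,230.00
Next $113,000 at 34% = $38,420.00
Remaining $46,150 at 28% = $12,922.00
Fee: $22,230.00 + $38,420.00 + $12,922.00 = $73,572.00

$73,572.00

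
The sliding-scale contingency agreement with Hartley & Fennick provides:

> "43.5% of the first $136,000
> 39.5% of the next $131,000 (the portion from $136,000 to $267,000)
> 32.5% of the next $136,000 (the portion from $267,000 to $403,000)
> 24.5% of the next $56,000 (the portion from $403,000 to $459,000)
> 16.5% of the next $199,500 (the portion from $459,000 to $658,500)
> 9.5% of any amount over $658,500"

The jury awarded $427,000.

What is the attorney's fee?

$160,985.00

First $136,000 at 43.5% = $59,160.00
Next $131,000 at 39.5% = $51,745.00
Next $136,000 at 32.5% = $44,200.00
Remaining $24,000 at 24.5% = $5,880.00
Fee: $59,160.00 + $51,745.00 + $44,200.00 + $5,880.00 = $160,985.00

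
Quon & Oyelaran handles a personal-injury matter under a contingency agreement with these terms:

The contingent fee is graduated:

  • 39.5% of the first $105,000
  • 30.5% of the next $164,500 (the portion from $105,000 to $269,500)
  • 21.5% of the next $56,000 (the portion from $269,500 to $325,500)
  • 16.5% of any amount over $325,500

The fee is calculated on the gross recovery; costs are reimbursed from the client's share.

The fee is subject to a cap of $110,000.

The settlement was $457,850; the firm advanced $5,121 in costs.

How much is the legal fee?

Fee base is the gross recovery, $457,850; costs are reimbursed separately.
First $105,000 at 39.5% = $41,475.00
Next $164,500 at 30.5% = $50,172.50
Next $56,000 at 21.5% = $12,040.00
Remaining $132,350 at 16.5% = $21,837.75
Fee: $41,475.00 + $50,172.50 + $12,040.00 + $21,837.75 = $125,525.25
$125,525.25 exceeds the $110,000 cap, so the fee is capped at $110,000.00.

$110,000.00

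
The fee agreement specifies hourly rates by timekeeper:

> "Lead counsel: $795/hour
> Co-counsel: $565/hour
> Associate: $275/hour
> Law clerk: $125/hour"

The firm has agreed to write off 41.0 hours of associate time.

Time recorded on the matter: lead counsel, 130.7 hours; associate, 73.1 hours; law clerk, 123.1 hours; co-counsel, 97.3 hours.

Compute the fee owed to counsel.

$183,096.00

Lead counsel: 130.7 × $795 = $103,906.50
Co-counsel: 97.3 × $565 = $54,974.50
Associate: 73.1 × $275 = $20,102.50
Law clerk: 123.1 × $125 = $15,387.50
Subtotal: $194,371.00
Write-off: 41.0 × $275 = $11,275.00
Total: $194,371.00 − $11,275.00 = $183,096.00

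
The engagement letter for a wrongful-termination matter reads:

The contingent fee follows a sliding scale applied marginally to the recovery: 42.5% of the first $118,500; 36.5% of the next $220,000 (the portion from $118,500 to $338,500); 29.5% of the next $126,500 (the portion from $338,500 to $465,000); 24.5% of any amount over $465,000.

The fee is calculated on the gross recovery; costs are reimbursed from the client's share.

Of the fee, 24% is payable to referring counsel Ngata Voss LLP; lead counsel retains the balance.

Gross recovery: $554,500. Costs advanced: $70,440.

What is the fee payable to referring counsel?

$45,577.80

Fee base is the gross recovery, $554,500; costs are reimbursed separately.
First $118,500 at 42.5% = $50,362.50
Next $220,000 at 36.5% = $80,300.00
Next $126,500 at 29.5% = $37,317.50
Remaining $89,500 at 24.5% = $21,927.50
Fee: $50,362.50 + $80,300.00 + $37,317.50 + $21,927.50 = $189,907.50
Referral share: 24% of $189,907.50 = $45,577.80; lead counsel retains $189,907.50 − $45,577.80 = $144,329.70.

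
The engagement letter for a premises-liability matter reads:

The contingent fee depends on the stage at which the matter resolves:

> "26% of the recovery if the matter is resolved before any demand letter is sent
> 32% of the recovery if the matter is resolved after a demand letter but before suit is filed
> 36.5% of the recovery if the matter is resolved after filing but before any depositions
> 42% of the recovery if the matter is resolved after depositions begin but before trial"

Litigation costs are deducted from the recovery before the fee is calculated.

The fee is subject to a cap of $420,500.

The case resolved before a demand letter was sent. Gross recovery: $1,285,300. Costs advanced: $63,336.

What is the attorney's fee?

$317,710.64

Fee base (net of costs): $1,285,300 − $63,336 = $1,221,964
The matter resolved before a demand letter was sent, so the 26% rate applies.
$1,221,964 × 26% = $317,710.64
$317,710.64 is under the $420,500 cap.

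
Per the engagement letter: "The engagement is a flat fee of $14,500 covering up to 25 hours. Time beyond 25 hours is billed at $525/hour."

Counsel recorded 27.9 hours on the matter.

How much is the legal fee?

$16,022.50

Flat fee: $14,500.00
Excess hours: 27.9 − 25 = 2.9
Overrun: 2.9 × $525 = $1,522.50
Total: $14,500.00 + $1,522.50 = $16,022.50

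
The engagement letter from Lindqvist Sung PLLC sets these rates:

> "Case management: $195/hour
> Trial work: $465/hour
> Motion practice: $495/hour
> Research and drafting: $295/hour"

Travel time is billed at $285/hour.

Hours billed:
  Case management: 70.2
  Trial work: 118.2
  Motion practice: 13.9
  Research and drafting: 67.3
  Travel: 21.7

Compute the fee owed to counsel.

$101,570.50

Case management: 70.2 × $195 = $13,689.00
Trial work: 118.2 × $465 = $54,963.00
Motion practice: 13.9 × $495 = $6,880.50
Research and drafting: 67.3 × $295 = $19,853.50
Subtotal: $13,689.00 + $54,963.00 + $6,880.50 + $19,853.50 = $95,386.00
Travel: 21.7 × $285 = $6,184.50
Total: $95,386.00 + $6,184.50 = $101,570.50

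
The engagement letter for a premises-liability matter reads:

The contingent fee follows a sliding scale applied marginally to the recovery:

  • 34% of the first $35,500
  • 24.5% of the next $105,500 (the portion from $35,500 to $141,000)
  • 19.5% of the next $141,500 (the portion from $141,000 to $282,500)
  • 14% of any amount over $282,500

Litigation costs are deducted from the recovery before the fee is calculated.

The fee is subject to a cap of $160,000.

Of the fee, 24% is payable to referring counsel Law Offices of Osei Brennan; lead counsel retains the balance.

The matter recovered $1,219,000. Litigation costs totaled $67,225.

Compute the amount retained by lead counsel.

$121,600.00

Fee base (net of costs): $1,219,000 − $67,225 = $1,151,775
First $35,500 at 34% = $12,070.00
Next $105,500 at 24.5% = $25,847.50
Next $141,500 at 19.5% = $27,592.50
Remaining $869,275 at 14% = $121,698.50
Fee: $12,070.00 + $25,847.50 + $27,592.50 + $121,698.50 = $187,208.50
$187,208.50 exceeds the $160,000 cap, so the fee is capped at $160,000.00.
Referral share: 24% of $160,000.00 = $38,400.00; lead counsel retains $160,000.00 − $38,400.00 = $121,600.00.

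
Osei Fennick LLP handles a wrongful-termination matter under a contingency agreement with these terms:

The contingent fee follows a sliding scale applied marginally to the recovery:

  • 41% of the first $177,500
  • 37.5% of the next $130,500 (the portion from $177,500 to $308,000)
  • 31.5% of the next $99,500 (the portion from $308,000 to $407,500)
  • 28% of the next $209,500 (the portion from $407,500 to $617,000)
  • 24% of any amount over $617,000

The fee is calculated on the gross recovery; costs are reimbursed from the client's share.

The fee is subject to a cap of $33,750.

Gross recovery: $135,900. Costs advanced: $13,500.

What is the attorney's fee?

Fee base is the gross recovery, $135,900; costs are reimbursed separately.
First $135,900 at 41% = $55,719.00
$55,719.00 exceeds the $33,750 cap, so the fee is capped at $33,750.00.

$33,750.00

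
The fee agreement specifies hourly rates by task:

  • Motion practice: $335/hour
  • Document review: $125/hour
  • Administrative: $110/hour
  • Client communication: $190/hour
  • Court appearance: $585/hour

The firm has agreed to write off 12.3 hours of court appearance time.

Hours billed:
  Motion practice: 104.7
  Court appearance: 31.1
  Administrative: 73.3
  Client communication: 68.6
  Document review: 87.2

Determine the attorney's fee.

Motion practice: 104.7 × $335 = $35,074.50
Document review: 87.2 × $125 = $10,900.00
Administrative: 73.3 × $110 = $8,063.00
Client communication: 68.6 × $190 = $13,034.00
Court appearance: 31.1 × $585 = $18,193.50
Subtotal: $85,265.00
Write-off: 12.3 × $585 = $7,195.50
Total: $85,265.00 − $7,195.50 = $78,069.50

$78,069.50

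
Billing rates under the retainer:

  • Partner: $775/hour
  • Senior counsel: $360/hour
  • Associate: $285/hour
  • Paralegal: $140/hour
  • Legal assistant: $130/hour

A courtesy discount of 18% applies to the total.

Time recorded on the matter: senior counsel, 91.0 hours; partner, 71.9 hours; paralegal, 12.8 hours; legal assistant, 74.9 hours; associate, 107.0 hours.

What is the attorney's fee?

$107,015.33

Partner: 71.9 × $775 = $55,722.50
Senior counsel: 91.0 × $360 = $32,760.00
Associate: 107.0 × $285 = $30,495.00
Paralegal: 12.8 × $140 = $1,792.00
Legal assistant: 74.9 × $130 = $9,737.00
Subtotal: $130,506.50
Less 18% discount: −$23,491.17
Total: $130,506.50 − $23,491.17 = $107,015.33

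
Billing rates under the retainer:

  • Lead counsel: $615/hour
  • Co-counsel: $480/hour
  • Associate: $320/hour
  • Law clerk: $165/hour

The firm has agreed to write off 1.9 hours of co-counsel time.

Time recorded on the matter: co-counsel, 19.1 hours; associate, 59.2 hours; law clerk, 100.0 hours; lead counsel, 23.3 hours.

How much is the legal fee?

$58,029.50

Lead counsel: 23.3 × $615 = $14,329.50
Co-counsel: 19.1 × $480 = $9,168.00
Associate: 59.2 × $320 = $18,944.00
Law clerk: 100.0 × $165 = $16,500.00
Subtotal: $58,941.50
Write-off: 1.9 × $480 = $912.00
Total: $58,941.50 − $912.00 = $58,029.50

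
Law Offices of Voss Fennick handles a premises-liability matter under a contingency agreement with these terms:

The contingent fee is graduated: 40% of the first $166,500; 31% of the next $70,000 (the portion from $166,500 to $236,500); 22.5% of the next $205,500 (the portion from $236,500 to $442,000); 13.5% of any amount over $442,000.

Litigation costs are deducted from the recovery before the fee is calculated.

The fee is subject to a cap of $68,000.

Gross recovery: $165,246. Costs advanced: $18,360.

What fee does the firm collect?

Fee base (net of costs): $165,246 − $18,360 = $146,886
First $146,886 at 40% = $58,754.40
$58,754.40 is under the $68,000 cap.

$58,754.40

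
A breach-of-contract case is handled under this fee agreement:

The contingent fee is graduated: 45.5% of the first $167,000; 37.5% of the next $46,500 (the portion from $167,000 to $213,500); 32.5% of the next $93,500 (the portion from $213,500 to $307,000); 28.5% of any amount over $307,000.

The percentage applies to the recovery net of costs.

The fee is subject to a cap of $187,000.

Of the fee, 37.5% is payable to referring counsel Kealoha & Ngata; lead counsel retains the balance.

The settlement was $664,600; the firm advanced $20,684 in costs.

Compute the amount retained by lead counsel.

Fee base (net of costs): $664,600 − $20,684 = $643,916
First $167,000 at 45.5% = $75,985.00
Next $46,500 at 37.5% = $17,437.50
Next $93,500 at 32.5% = $30,387.50
Remaining $336,916 at 28.5% = $96,021.06
Fee: $75,985.00 + $17,437.50 + $30,387.50 + $96,021.06 = $219,831.06
$219,831.06 exceeds the $187,000 cap, so the fee is capped at $187,000.00.
Referral share: 37.5% of $187,000.00 = $70,125.00; lead counsel retains $187,000.00 − $70,125.00 = $116,875.00.

$116,875.00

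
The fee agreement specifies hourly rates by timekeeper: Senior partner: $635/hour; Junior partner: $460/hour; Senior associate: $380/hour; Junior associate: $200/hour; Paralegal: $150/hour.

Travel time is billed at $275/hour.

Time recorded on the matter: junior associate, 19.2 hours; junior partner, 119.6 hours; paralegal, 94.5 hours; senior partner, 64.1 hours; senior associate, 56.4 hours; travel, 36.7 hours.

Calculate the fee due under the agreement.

Senior partner: 64.1 × $635 = $40,703.50
Junior partner: 119.6 × $460 = $55,016.00
Senior associate: 56.4 × $380 = $21,432.00
Junior associate: 19.2 × $200 = $3,840.00
Paralegal: 94.5 × $150 = $14,175.00
Subtotal: $40,703.50 + $55,016.00 + $21,432.00 + $3,840.00 + $14,175.00 = $135,166.50
Travel: 36.7 × $275 = $10,092.50
Total: $135,166.50 + $10,092.50 = $145,259.00

$145,259.00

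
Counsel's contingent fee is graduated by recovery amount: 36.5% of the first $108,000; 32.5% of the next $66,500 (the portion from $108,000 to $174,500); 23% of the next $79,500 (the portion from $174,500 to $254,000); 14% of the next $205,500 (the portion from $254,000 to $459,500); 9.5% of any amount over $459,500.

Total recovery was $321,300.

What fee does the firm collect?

$88,739.50

First $108,000 at 36.5% = $39,420.00
Next $66,500 at 32.5% = $21,612.50
Next $79,500 at 23% = $18,285.00
Remaining $67,300 at 14% = $9,422.00
Fee: $39,420.00 + $21,612.50 + $18,285.00 + $9,422.00 = $88,739.50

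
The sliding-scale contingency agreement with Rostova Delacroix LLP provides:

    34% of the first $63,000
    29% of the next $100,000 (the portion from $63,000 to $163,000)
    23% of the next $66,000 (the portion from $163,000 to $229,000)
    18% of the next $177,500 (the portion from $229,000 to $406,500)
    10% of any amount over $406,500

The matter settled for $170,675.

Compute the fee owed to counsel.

$52,185.25

First $63,000 at 34% = $21,420.00
Next $100,000 at 29% = $29,000.00
Remaining $7,675 at 23% = $1,765.25
Fee: $21,420.00 + $29,000.00 + $1,765.25 = $52,185.25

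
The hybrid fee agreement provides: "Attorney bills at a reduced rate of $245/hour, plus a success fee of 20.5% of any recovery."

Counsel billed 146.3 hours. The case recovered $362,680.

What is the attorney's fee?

Hourly: 146.3 × $245 = $35,843.50
Success fee: 20.5% of $362,680 = $74,349.40
Total: $35,843.50 + $74,349.40 = $110,192.90

$110,192.90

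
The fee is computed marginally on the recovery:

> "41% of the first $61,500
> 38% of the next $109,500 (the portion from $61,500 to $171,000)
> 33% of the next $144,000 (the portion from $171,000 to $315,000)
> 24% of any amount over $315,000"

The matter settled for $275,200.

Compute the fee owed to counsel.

First $61,500 at 41% = $25,215.00
Next $109,500 at 38% = $41,610.00
Remaining $104,200 at 33% = $34,386.00
Fee: $25,215.00 + $41,610.00 + $34,386.00 = $101,211.00

$101,211.00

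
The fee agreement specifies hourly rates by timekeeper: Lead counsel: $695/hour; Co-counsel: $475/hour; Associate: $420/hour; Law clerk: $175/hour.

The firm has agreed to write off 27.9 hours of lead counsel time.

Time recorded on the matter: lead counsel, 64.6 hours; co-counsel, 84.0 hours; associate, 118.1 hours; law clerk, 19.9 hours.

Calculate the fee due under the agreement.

$118,491.00

Lead counsel: 64.6 × $695 = $44,897.00
Co-counsel: 84.0 × $475 = $39,900.00
Associate: 118.1 × $420 = $49,602.00
Law clerk: 19.9 × $175 = $3,482.50
Subtotal: $137,881.50
Write-off: 27.9 × $695 = $19,390.50
Total: $137,881.50 − $19,390.50 = $118,491.00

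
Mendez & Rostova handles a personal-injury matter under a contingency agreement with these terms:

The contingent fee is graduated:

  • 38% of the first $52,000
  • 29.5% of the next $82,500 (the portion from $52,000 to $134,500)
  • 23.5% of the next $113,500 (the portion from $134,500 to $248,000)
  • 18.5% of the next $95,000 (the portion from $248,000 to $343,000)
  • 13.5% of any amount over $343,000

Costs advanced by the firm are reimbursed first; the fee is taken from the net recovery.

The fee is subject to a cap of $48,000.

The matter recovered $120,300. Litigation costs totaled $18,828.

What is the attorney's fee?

$34,354.24

Fee base (net of costs): $120,300 − $18,828 = $101,472
First $52,000 at 38% = $19,760.00
Remaining $49,472 at 29.5% = $14,594.24
Fee: $19,760.00 + $14,594.24 = $34,354.24
$34,354.24 is under the $48,000 cap.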